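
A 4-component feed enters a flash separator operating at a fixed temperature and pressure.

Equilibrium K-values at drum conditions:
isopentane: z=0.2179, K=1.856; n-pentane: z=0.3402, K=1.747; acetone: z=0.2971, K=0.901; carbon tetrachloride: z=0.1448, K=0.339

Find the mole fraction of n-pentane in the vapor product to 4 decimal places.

y_n-pentane = 0.3590

Rachford–Rice: g(V/F) = Σ zᵢ(Kᵢ−1)/(1+V/F(Kᵢ−1)) = 0.
Check two-phase: ΣzᵢKᵢ = 1.3155 > 1 and Σzᵢ/Kᵢ = 1.0690 > 1, so g(0) = 0.3155 > 0 and g(1) = -0.0690 < 0.
Newton iteration, V/F⁰ = 0.35:
  V/F = 0.3500: g = 0.18999, g' = -0.3240 → V/F = 0.9363
  V/F = 0.9363: g = -0.03050, g' = -0.5541 → V/F = 0.8813
  V/F = 0.8813: g = -0.00193, g' = -0.4874 → V/F = 0.8773
Converged at V/F = 0.8773.
Compositions from xᵢ = zᵢ/(1+V/F(Kᵢ−1)), yᵢ = Kᵢxᵢ:
  isopentane: x = 0.1244, y = 0.2310
  n-pentane: x = 0.2055, y = 0.3590
  acetone: x = 0.3254, y = 0.2931
  carbon tetrachloride: x = 0.3447, y = 0.1168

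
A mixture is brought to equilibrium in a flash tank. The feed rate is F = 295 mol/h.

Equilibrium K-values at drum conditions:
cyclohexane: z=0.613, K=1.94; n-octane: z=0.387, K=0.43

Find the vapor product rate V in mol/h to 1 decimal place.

Material balance + equilibrium reduce to Σ zᵢ(Kᵢ−1)/(1+V/F(Kᵢ−1)) = 0.
Check two-phase: ΣzᵢKᵢ = 1.356 > 1 and Σzᵢ/Kᵢ = 1.216 > 1, so g(0) = 0.356 > 0 and g(1) = -0.216 < 0.
Newton–Raphson from V/F = 0.5:
  V/F = 0.500: g = 0.0835, g' = -0.497 → V/F = 0.668
  V/F = 0.668: g = -0.0023, g' = -0.532 → V/F = 0.664
Converged at V/F = 0.664.
Then V = V/F·F = 0.6637·295 = 195.8 mol/h and L = F − V = 99.2 mol/h.

V = 195.8 mol/h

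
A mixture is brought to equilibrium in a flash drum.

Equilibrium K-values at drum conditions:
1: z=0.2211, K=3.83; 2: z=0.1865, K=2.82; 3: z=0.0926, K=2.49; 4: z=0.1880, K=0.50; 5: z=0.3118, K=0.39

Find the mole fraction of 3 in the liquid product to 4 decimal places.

x_3 = 0.0474

Let β = V/F and solve Σ zᵢ(Kᵢ−1)/(1+β(Kᵢ−1)) = 0.
g(0) = ΣzᵢKᵢ − 1 = 0.8189 and g(1) = 1 − Σzᵢ/Kᵢ = -0.3365, so a root lies in (0, 1).
Newton–Raphson from β = 0.5:
  β = 0.5000: g = 0.11688, g' = -0.8642 → β = 0.6352
  β = 0.6352: g = 0.00368, g' = -0.8236 → β = 0.6397
Converged at β = 0.6397.
Compositions from xᵢ = zᵢ/(1+β(Kᵢ−1)), yᵢ = Kᵢxᵢ:
  1: x = 0.0787, y = 0.3013
  2: x = 0.0862, y = 0.2430
  3: x = 0.0474, y = 0.1181
  4: x = 0.2764, y = 0.1382
  5: x = 0.5113, y = 0.1994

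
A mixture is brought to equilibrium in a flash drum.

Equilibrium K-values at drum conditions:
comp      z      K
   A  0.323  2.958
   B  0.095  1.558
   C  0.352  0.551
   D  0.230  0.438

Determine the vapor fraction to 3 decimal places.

ψ = 0.462

Let ψ = V/F and solve Σ zᵢ(Kᵢ−1)/(1+ψ(Kᵢ−1)) = 0.
Check two-phase: ΣzᵢKᵢ = 1.398 > 1 and Σzᵢ/Kᵢ = 1.334 > 1, so g(0) = 0.398 > 0 and g(1) = -0.334 < 0.
Iterate (Newton) starting at ψ = 0.64:
  ψ = 0.640: g = -0.1039, g' = -0.577 → ψ = 0.460
  ψ = 0.460: g = 0.0015, g' = -0.606 → ψ = 0.462
Converged at ψ = 0.462.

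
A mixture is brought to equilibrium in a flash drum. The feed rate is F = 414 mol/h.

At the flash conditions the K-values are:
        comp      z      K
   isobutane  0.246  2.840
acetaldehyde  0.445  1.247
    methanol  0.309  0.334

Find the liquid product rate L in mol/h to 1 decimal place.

Material balance + equilibrium reduce to Σ zᵢ(Kᵢ−1)/(1+β(Kᵢ−1)) = 0.
Check two-phase: ΣzᵢKᵢ = 1.357 > 1 and Σzᵢ/Kᵢ = 1.369 > 1, so g(0) = 0.357 > 0 and g(1) = -0.369 < 0.
Newton iteration, β⁰ = 0.57:
  β = 0.570: g = -0.0144, g' = -0.575 → β = 0.545
Converged at β = 0.545.
Then V = β·F = 0.5447·414 = 225.5 mol/h and L = F − V = 188.5 mol/h.

L = 188.5 mol/h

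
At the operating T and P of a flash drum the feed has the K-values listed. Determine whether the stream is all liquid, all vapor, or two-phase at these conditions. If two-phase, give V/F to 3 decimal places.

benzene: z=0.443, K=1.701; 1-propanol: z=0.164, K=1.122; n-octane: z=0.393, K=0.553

two-phase, V/F = 0.589

ΣzᵢKᵢ = 1.155; Σzᵢ/Kᵢ = 1.117.
Both exceed 1, so a two-phase solution exists.
Iterate (Newton) starting at ψ = 0.5:
  ψ = 0.500: g = 0.0226, g' = -0.252 → ψ = 0.590
  ψ = 0.590: g = -0.0002, g' = -0.256 → ψ = 0.589
Converged at ψ = 0.589.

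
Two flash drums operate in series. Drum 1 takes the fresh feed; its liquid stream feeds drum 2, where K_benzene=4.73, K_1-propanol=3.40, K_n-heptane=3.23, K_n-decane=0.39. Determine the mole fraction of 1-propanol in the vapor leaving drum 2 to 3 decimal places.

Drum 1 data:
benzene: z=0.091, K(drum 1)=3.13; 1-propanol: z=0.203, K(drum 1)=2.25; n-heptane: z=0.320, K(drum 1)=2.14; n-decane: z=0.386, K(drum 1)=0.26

y_1-propanol (drum 2) = 0.230

Drum 1:
Iterate (Newton) starting at ψ₁ = 0.5:
  ψ₁ = 0.500: g = 0.0290, g' = -0.918 → ψ₁ = 0.532
  ψ₁ = 0.532: g = -0.0003, g' = -0.941 → ψ₁ = 0.531
Converged at ψ₁ = 0.531.
Drum-1 compositions:
  benzene: x = 0.043, y = 0.134
  1-propanol: x = 0.122, y = 0.274
  n-heptane: x = 0.199, y = 0.427
  n-decane: x = 0.636, y = 0.165
Drum-2 feed = drum-1 liquid: z₂ = (0.0427, 0.1220, 0.1993, 0.6360).
Drum 2:
Material balance + equilibrium reduce to Σ zᵢ(Kᵢ−1)/(1+ψ₂(Kᵢ−1)) = 0.
g(0) = ΣzᵢKᵢ − 1 = 0.509 and g(1) = 1 − Σzᵢ/Kᵢ = -0.737, so a root lies in (0, 1).
Newton–Raphson from ψ₂ = 0.35:
  ψ₂ = 0.350: g = -0.0155, g' = -1.015 → ψ₂ = 0.335
Converged at ψ₂ = 0.335.
  benzene: x = 0.019, y = 0.090
  1-propanol: x = 0.068, y = 0.230
  n-heptane: x = 0.114, y = 0.369
  n-decane: x = 0.799, y = 0.312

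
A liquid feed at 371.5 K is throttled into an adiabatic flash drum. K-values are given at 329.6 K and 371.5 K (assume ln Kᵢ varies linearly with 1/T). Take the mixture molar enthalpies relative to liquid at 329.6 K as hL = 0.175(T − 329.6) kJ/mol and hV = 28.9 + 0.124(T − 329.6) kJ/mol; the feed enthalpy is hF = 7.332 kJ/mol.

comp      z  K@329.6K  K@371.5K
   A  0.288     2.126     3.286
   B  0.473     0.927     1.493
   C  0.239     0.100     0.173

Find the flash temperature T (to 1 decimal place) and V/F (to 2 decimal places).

Adiabatic flash: solve Rachford–Rice at each trial T, then check hF = ψ·hV(T) + (1−ψ)·hL(T).
  T = 329.6 K: K = (2.126, 0.927, 0.100), RR gives ψ = 0.138, H_out = 3.999 kJ/mol
  T = 371.5 K: K = (3.286, 1.493, 0.173), RR gives ψ = 0.663, H_out = 25.074 kJ/mol
  T = 350.6 K: K = (2.679, 1.194, 0.134), RR gives ψ = 0.477, H_out = 16.939 kJ/mol
  T = 340.1 K: K = (2.395, 1.056, 0.116), RR gives ψ = 0.335, H_out = 11.332 kJ/mol
  T = 334.9 K: K = (2.260, 0.991, 0.108), RR gives ψ = 0.245, H_out = 7.954 kJ/mol
  T = 332.2 K: K = (2.191, 0.958, 0.104), RR gives ψ = 0.193, H_out = 6.009 kJ/mol
  T = 333.5 K: K = (2.224, 0.974, 0.106), RR gives ψ = 0.219, H_out = 6.963 kJ/mol
Linear interpolation between T = 333.5 (H_out = 6.963) and T = 334.9 (H_out = 7.954) on hF = 7.332 gives T ≈ 334.0 K, at which ψ = 0.23.

T = 334.0 K, V/F = 0.23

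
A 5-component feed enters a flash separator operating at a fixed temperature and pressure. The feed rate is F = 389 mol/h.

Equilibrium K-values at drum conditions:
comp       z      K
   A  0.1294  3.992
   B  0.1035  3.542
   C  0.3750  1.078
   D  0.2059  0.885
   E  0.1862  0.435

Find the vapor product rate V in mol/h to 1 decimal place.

Material balance + equilibrium reduce to Σ zᵢ(Kᵢ−1)/(1+ψ(Kᵢ−1)) = 0.
Feasibility: ΣzᵢKᵢ = 1.5506, Σzᵢ/Kᵢ = 1.0702 — both > 1, two phases present.
Newton iteration, ψ⁰ = 0.5:
  ψ = 0.5000: g = 0.12737, g' = -0.4363 → ψ = 0.7920
  ψ = 0.7920: g = 0.01332, g' = -0.3757 → ψ = 0.8274
  ψ = 0.8274: g = -0.00007, g' = -0.3803 → ψ = 0.8272
Converged at ψ = 0.8272.
Then V = ψ·F = 0.8272·389 = 321.8 mol/h and L = F − V = 67.2 mol/h.

V = 321.8 mol/h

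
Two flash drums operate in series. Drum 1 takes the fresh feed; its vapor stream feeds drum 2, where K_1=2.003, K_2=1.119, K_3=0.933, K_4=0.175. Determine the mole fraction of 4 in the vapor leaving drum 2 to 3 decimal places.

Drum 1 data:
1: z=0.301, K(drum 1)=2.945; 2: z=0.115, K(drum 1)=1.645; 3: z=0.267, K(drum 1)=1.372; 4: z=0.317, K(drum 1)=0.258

Drum 1:
Let ψ₁ = V/F and solve Σ zᵢ(Kᵢ−1)/(1+ψ₁(Kᵢ−1)) = 0.
Check two-phase: ΣzᵢKᵢ = 1.524 > 1 and Σzᵢ/Kᵢ = 1.595 > 1, so g(0) = 0.524 > 0 and g(1) = -0.595 < 0.
Iterate (Newton) starting at ψ₁ = 0.5:
  ψ₁ = 0.500: g = 0.0627, g' = -0.787 → ψ₁ = 0.580
  ψ₁ = 0.580: g = -0.0018, g' = -0.839 → ψ₁ = 0.577
Converged at ψ₁ = 0.577.
Drum-1 compositions:
  1: x = 0.142, y = 0.418
  2: x = 0.084, y = 0.138
  3: x = 0.220, y = 0.302
  4: x = 0.555, y = 0.143
Drum-2 feed = drum-1 vapor: z₂ = (0.4175, 0.1378, 0.3015, 0.1431).
Drum 2:
Material balance + equilibrium reduce to Σ zᵢ(Kᵢ−1)/(1+ψ₂(Kᵢ−1)) = 0.
Feasibility: ΣzᵢKᵢ = 1.297, Σzᵢ/Kᵢ = 1.473 — both > 1, two phases present.
Newton iteration, ψ₂⁰ = 0.62:
  ψ₂ = 0.620: g = 0.0107, g' = -0.571 → ψ₂ = 0.639
  ψ₂ = 0.639: g = -0.0002, g' = -0.595 → ψ₂ = 0.638
Converged at ψ₂ = 0.638.
  1: x = 0.255, y = 0.510
  2: x = 0.128, y = 0.143
  3: x = 0.315, y = 0.294
  4: x = 0.302, y = 0.053

y_4 (drum 2) = 0.053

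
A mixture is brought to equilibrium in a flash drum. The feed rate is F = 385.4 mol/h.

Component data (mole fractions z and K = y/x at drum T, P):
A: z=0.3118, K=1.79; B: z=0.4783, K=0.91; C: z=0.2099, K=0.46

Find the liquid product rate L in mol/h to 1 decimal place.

L = 234.9 mol/h

Rachford–Rice: g(V/F) = Σ zᵢ(Kᵢ−1)/(1+V/F(Kᵢ−1)) = 0.
Check two-phase: ΣzᵢKᵢ = 1.0899 > 1 and Σzᵢ/Kᵢ = 1.1561 > 1, so g(0) = 0.0899 > 0 and g(1) = -0.1561 < 0.
Iterate (Newton) starting at V/F = 0.5:
  V/F = 0.5000: g = -0.02377, g' = -0.2191 → V/F = 0.3915
  V/F = 0.3915: g = -0.00022, g' = -0.2161 → V/F = 0.3905
Converged at V/F = 0.3905.
Then V = V/F·F = 0.3905·385.4 = 150.5 mol/h and L = F − V = 234.9 mol/h.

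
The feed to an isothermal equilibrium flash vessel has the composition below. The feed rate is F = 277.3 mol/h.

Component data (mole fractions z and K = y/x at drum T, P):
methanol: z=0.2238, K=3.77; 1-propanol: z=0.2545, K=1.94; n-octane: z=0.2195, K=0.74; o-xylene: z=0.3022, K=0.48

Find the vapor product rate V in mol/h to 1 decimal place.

V = 215.3 mol/h

Newton iteration, V/F⁰ = 0.61:
  V/F = 0.6100: g = 0.08455, g' = -0.5244 → V/F = 0.7712
  V/F = 0.7712: g = 0.00260, g' = -0.5011 → V/F = 0.7764
Converged at V/F = 0.7764.
Then V = V/F·F = 0.7764·277.3 = 215.3 mol/h and L = F − V = 62.0 mol/h.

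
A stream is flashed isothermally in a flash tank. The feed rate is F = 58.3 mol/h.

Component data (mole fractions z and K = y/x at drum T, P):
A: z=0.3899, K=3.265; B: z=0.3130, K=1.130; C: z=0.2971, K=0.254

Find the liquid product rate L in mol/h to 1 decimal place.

L = 22.6 mol/h

Material balance + equilibrium reduce to Σ zᵢ(Kᵢ−1)/(1+ψ(Kᵢ−1)) = 0.
Check two-phase: ΣzᵢKᵢ = 1.7022 > 1 and Σzᵢ/Kᵢ = 1.5661 > 1, so g(0) = 0.7022 > 0 and g(1) = -0.5661 < 0.
Newton–Raphson from ψ = 0.5:
  ψ = 0.5000: g = 0.09885, g' = -0.8651 → ψ = 0.6143
  ψ = 0.6143: g = -0.00211, g' = -0.9177 → ψ = 0.6120
Converged at ψ = 0.6120.
Then V = ψ·F = 0.6120·58.3 = 35.7 mol/h and L = F − V = 22.6 mol/h.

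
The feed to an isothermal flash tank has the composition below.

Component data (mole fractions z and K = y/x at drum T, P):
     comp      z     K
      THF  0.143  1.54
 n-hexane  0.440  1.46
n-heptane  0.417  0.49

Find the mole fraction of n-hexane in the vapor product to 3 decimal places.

Material balance + equilibrium reduce to Σ zᵢ(Kᵢ−1)/(1+ψ(Kᵢ−1)) = 0.
Check two-phase: ΣzᵢKᵢ = 1.067 > 1 and Σzᵢ/Kᵢ = 1.245 > 1, so g(0) = 0.067 > 0 and g(1) = -0.245 < 0.
Iterate (Newton) starting at ψ = 0.43:
  ψ = 0.430: g = -0.0408, g' = -0.270 → ψ = 0.279
  ψ = 0.279: g = -0.0015, g' = -0.252 → ψ = 0.273
Converged at ψ = 0.273.
Compositions from xᵢ = zᵢ/(1+ψ(Kᵢ−1)), yᵢ = Kᵢxᵢ:
  THF: x = 0.125, y = 0.192
  n-hexane: x = 0.391, y = 0.571
  n-heptane: x = 0.485, y = 0.237

y_n-hexane = 0.571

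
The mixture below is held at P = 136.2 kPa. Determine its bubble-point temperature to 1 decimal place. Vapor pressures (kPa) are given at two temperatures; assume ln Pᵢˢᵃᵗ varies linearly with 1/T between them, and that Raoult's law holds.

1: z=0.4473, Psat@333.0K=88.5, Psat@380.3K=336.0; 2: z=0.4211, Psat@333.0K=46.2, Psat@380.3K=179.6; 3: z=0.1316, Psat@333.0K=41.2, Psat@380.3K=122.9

T = 358.2 K

Bubble-point temperature: ΣzᵢPᵢˢᵃᵗ(T) = P. Interpolate ln Pᵢˢᵃᵗ = aᵢ + bᵢ/T.
  T = 333.0 K: ΣzᵢPᵢˢᵃᵗ = 64.46 kPa
  T = 380.3 K: ΣzᵢPᵢˢᵃᵗ = 242.10 kPa
  T = 356.6 K: ΣzᵢPᵢˢᵃᵗ = 130.27 kPa
  T = 368.5 K: ΣzᵢPᵢˢᵃᵗ = 179.58 kPa
  T = 362.6 K: ΣzᵢPᵢˢᵃᵗ = 153.56 kPa
  T = 359.6 K: ΣzᵢPᵢˢᵃᵗ = 141.53 kPa
  T = 358.1 K: ΣzᵢPᵢˢᵃᵗ = 135.81 kPa
Interpolating between 358.1 K and 359.6 K gives T ≈ 358.2 K.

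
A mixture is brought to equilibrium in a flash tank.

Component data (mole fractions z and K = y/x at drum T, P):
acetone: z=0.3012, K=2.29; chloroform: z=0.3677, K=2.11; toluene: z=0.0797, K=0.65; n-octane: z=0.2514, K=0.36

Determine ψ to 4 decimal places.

Material balance + equilibrium reduce to Σ zᵢ(Kᵢ−1)/(1+ψ(Kᵢ−1)) = 0.
g(0) = ΣzᵢKᵢ − 1 = 0.6079 and g(1) = 1 − Σzᵢ/Kᵢ = -0.1267, so a root lies in (0, 1).
Newton iteration, ψ⁰ = 0.5:
  ψ = 0.5000: g = 0.22825, g' = -0.6096 → ψ = 0.8744
  ψ = 0.8744: g = -0.01585, g' = -0.7786 → ψ = 0.8541
  ψ = 0.8541: g = -0.00026, g' = -0.7536 → ψ = 0.8537
Converged at ψ = 0.8537.

ψ = 0.8537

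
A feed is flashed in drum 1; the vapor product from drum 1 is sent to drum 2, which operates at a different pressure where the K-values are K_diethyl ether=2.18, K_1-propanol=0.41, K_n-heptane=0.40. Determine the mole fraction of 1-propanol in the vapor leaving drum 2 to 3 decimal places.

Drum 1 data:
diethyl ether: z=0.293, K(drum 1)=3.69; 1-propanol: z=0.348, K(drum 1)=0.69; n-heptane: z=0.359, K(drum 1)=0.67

y_1-propanol (drum 2) = 0.135

Drum 1:
Material balance + equilibrium reduce to Σ zᵢ(Kᵢ−1)/(1+ψ₁(Kᵢ−1)) = 0.
g(0) = ΣzᵢKᵢ − 1 = 0.562 and g(1) = 1 − Σzᵢ/Kᵢ = -0.120, so a root lies in (0, 1).
Newton–Raphson from ψ₁ = 0.44:
  ψ₁ = 0.440: g = 0.0974, g' = -0.543 → ψ₁ = 0.619
  ψ₁ = 0.619: g = 0.0132, g' = -0.411 → ψ₁ = 0.651
  ψ₁ = 0.651: g = 0.0003, g' = -0.396 → ψ₁ = 0.652
Converged at ψ₁ = 0.652.
Drum-1 compositions:
  diethyl ether: x = 0.106, y = 0.393
  1-propanol: x = 0.436, y = 0.301
  n-heptane: x = 0.457, y = 0.306
Drum-2 feed = drum-1 vapor: z₂ = (0.3926, 0.3010, 0.3065).
Drum 2:
Material balance + equilibrium reduce to Σ zᵢ(Kᵢ−1)/(1+ψ₂(Kᵢ−1)) = 0.
Feasibility: ΣzᵢKᵢ = 1.102, Σzᵢ/Kᵢ = 1.680 — both > 1, two phases present.
Newton iteration, ψ₂⁰ = 0.5:
  ψ₂ = 0.500: g = -0.2232, g' = -0.652 → ψ₂ = 0.158
  ψ₂ = 0.158: g = -0.0083, g' = -0.651 → ψ₂ = 0.145
Converged at ψ₂ = 0.145.
  diethyl ether: x = 0.335, y = 0.731
  1-propanol: x = 0.329, y = 0.135
  n-heptane: x = 0.336, y = 0.134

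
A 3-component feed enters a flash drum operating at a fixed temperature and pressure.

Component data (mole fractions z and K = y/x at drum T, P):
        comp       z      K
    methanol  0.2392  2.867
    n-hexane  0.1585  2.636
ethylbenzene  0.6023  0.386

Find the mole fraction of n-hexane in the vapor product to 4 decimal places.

Material balance + equilibrium reduce to Σ zᵢ(Kᵢ−1)/(1+ψ(Kᵢ−1)) = 0.
g(0) = ΣzᵢKᵢ − 1 = 0.3361 and g(1) = 1 − Σzᵢ/Kᵢ = -0.7039, so a root lies in (0, 1).
Iterate (Newton) starting at ψ = 0.5:
  ψ = 0.5000: g = -0.16003, g' = -0.8242 → ψ = 0.3058
  ψ = 0.3058: g = 0.00179, g' = -0.8705 → ψ = 0.3079
Converged at ψ = 0.3079.
Compositions from xᵢ = zᵢ/(1+ψ(Kᵢ−1)), yᵢ = Kᵢxᵢ:
  methanol: x = 0.1519, y = 0.4355
  n-hexane: x = 0.1054, y = 0.2778
  ethylbenzene: x = 0.7427, y = 0.2867

y_n-hexane = 0.2778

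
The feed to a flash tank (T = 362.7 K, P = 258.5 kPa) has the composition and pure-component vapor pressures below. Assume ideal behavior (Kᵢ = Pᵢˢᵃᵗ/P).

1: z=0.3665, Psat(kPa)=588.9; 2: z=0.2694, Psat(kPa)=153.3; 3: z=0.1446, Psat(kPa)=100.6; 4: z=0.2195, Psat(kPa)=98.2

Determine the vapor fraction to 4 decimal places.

ψ = 0.1963

Raoult's law: Kᵢ = Pᵢˢᵃᵗ/P = Pᵢˢᵃᵗ/258.5.
  K_1 = 588.9/258.5 = 2.278143, K_2 = 153.3/258.5 = 0.593037, K_3 = 100.6/258.5 = 0.389168, K_4 = 98.2/258.5 = 0.379884
Rachford–Rice: g(ψ) = Σ zᵢ(Kᵢ−1)/(1+ψ(Kᵢ−1)) = 0.
Check two-phase: ΣzᵢKᵢ = 1.1344 > 1 and Σzᵢ/Kᵢ = 1.5645 > 1, so g(0) = 0.1344 > 0 and g(1) = -0.5645 < 0.
Iterate (Newton) starting at ψ = 0.43:
  ψ = 0.4300: g = -0.13599, g' = -0.5711 → ψ = 0.1919
  ψ = 0.1919: g = 0.00271, g' = -0.6166 → ψ = 0.1963
Converged at ψ = 0.1963.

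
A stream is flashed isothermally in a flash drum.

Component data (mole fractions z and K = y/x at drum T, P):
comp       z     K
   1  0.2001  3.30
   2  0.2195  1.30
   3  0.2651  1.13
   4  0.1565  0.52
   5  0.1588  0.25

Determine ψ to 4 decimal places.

Rachford–Rice: g(ψ) = Σ zᵢ(Kᵢ−1)/(1+ψ(Kᵢ−1)) = 0.
Feasibility: ΣzᵢKᵢ = 1.3663, Σzᵢ/Kᵢ = 1.4002 — both > 1, two phases present.
Iterate (Newton) starting at ψ = 0.43:
  ψ = 0.4300: g = 0.05190, g' = -0.5389 → ψ = 0.5263
  ψ = 0.5263: g = 0.00005, g' = -0.5437 → ψ = 0.5264
Converged at ψ = 0.5264.

ψ = 0.5264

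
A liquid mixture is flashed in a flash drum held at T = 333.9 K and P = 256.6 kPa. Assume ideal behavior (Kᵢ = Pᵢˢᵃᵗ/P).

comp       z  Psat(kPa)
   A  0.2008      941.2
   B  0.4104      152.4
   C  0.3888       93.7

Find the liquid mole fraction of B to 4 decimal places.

Raoult's law: Kᵢ = Pᵢˢᵃᵗ/P = Pᵢˢᵃᵗ/256.6.
  K_A = 941.2/256.6 = 3.667966, K_B = 152.4/256.6 = 0.593920, K_C = 93.7/256.6 = 0.365160
Rachford–Rice: g(ψ) = Σ zᵢ(Kᵢ−1)/(1+ψ(Kᵢ−1)) = 0.
Check two-phase: ΣzᵢKᵢ = 1.1222 > 1 and Σzᵢ/Kᵢ = 1.8105 > 1, so g(0) = 0.1222 > 0 and g(1) = -0.8105 < 0.
Iterate (Newton) starting at ψ = 0.62:
  ψ = 0.6200: g = -0.42792, g' = -0.7499 → ψ = 0.0494
  ψ = 0.0494: g = 0.04850, g' = -1.3535 → ψ = 0.0852
  ψ = 0.0852: g = 0.00293, g' = -1.1966 → ψ = 0.0877
Converged at ψ = 0.0877.
Compositions from xᵢ = zᵢ/(1+ψ(Kᵢ−1)), yᵢ = Kᵢxᵢ:
  A: x = 0.1627, y = 0.5969
  B: x = 0.4255, y = 0.2527
  C: x = 0.4117, y = 0.1503

x_B = 0.4255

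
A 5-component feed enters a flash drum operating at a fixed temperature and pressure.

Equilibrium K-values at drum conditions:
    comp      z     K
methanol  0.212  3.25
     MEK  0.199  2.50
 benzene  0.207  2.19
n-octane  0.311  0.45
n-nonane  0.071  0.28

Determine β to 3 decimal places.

β = 0.808

Rachford–Rice: g(β) = Σ zᵢ(Kᵢ−1)/(1+β(Kᵢ−1)) = 0.
Feasibility: ΣzᵢKᵢ = 1.800, Σzᵢ/Kᵢ = 1.184 — both > 1, two phases present.
Iterate (Newton) starting at β = 0.5:
  β = 0.500: g = 0.2337, g' = -0.768 → β = 0.804
  β = 0.804: g = 0.0027, g' = -0.815 → β = 0.808
Converged at β = 0.808.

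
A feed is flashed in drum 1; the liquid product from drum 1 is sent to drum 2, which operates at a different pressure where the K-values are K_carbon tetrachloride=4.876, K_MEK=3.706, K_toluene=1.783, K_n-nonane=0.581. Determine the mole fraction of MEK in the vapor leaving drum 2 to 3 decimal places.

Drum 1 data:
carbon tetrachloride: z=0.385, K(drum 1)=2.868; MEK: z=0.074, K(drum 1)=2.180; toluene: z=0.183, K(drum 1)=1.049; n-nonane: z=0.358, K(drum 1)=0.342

Drum 1:
Rachford–Rice: g(ψ₁) = Σ zᵢ(Kᵢ−1)/(1+ψ₁(Kᵢ−1)) = 0.
Check two-phase: ΣzᵢKᵢ = 1.580 > 1 and Σzᵢ/Kᵢ = 1.389 > 1, so g(0) = 0.580 > 0 and g(1) = -0.389 < 0.
Newton–Raphson from ψ₁ = 0.45:
  ψ₁ = 0.450: g = 0.1219, g' = -0.754 → ψ₁ = 0.612
  ψ₁ = 0.612: g = 0.0008, g' = -0.762 → ψ₁ = 0.613
Converged at ψ₁ = 0.613.
Drum-1 compositions:
  carbon tetrachloride: x = 0.180, y = 0.515
  MEK: x = 0.043, y = 0.094
  toluene: x = 0.178, y = 0.186
  n-nonane: x = 0.600, y = 0.205
Drum-2 feed = drum-1 liquid: z₂ = (0.1795, 0.0429, 0.1777, 0.5999).
Drum 2:
Rachford–Rice: g(ψ₂) = Σ zᵢ(Kᵢ−1)/(1+ψ₂(Kᵢ−1)) = 0.
Check two-phase: ΣzᵢKᵢ = 1.700 > 1 and Σzᵢ/Kᵢ = 1.181 > 1, so g(0) = 0.700 > 0 and g(1) = -0.181 < 0.
Newton iteration, ψ₂⁰ = 0.5:
  ψ₂ = 0.500: g = 0.0682, g' = -0.594 → ψ₂ = 0.615
  ψ₂ = 0.615: g = 0.0046, g' = -0.521 → ψ₂ = 0.624
Converged at ψ₂ = 0.624.
  carbon tetrachloride: x = 0.053, y = 0.256
  MEK: x = 0.016, y = 0.059
  toluene: x = 0.119, y = 0.213
  n-nonane: x = 0.812, y = 0.472

y_MEK (drum 2) = 0.059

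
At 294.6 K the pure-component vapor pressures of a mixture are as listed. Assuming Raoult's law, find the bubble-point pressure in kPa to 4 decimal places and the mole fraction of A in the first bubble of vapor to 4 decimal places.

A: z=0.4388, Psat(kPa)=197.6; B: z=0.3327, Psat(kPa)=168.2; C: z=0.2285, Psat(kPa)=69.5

At the bubble point ψ → 0, so ΣzᵢKᵢ = 1 with Kᵢ = Pᵢˢᵃᵗ/P ⇒ P = ΣzᵢPᵢˢᵃᵗ.
P = 0.4388·197.6 + 0.3327·168.2 + 0.2285·69.5 = 158.5478 kPa
yᵢ = zᵢPᵢˢᵃᵗ/P ⇒ y_A = 0.4388·197.6/158.5478 = 0.5469

Pbub = 158.5478 kPa, y_A = 0.5469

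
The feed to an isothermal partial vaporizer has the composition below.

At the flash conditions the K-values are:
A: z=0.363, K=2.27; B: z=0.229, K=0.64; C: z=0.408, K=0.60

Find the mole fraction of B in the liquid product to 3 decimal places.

x_B = 0.272

Let ψ = V/F and solve Σ zᵢ(Kᵢ−1)/(1+ψ(Kᵢ−1)) = 0.
Feasibility: ΣzᵢKᵢ = 1.215, Σzᵢ/Kᵢ = 1.198 — both > 1, two phases present.
Newton iteration, ψ⁰ = 0.5:
  ψ = 0.500: g = -0.0226, g' = -0.365 → ψ = 0.438
  ψ = 0.438: g = 0.0004, g' = -0.379 → ψ = 0.439
Converged at ψ = 0.439.
Compositions from xᵢ = zᵢ/(1+ψ(Kᵢ−1)), yᵢ = Kᵢxᵢ:
  A: x = 0.233, y = 0.529
  B: x = 0.272, y = 0.174
  C: x = 0.495, y = 0.297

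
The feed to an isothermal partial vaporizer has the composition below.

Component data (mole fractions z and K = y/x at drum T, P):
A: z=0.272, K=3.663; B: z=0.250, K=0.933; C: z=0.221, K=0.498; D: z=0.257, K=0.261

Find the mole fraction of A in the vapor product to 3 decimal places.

Iterate (Newton) starting at β = 0.34:
  β = 0.340: g = -0.0244, g' = -0.864 → β = 0.312
Converged at β = 0.312.
Compositions from xᵢ = zᵢ/(1+β(Kᵢ−1)), yᵢ = Kᵢxᵢ:
  A: x = 0.149, y = 0.544
  B: x = 0.255, y = 0.238
  C: x = 0.262, y = 0.131
  D: x = 0.334, y = 0.087

y_A = 0.544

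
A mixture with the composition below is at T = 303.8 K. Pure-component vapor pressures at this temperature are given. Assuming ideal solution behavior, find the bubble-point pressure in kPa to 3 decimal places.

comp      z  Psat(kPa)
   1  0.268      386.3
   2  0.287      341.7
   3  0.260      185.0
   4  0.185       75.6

At the bubble point ψ → 0, so ΣzᵢKᵢ = 1 with Kᵢ = Pᵢˢᵃᵗ/P ⇒ P = ΣzᵢPᵢˢᵃᵗ.
P = 0.268·386.3 + 0.287·341.7 + 0.260·185.0 + 0.185·75.6 = 263.682 kPa

Pbub = 263.682 kPa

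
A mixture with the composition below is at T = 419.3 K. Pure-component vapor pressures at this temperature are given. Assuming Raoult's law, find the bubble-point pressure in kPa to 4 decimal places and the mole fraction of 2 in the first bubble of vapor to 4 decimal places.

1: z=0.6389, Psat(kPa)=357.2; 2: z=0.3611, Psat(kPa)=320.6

At the bubble point ψ → 0, so ΣzᵢKᵢ = 1 with Kᵢ = Pᵢˢᵃᵗ/P ⇒ P = ΣzᵢPᵢˢᵃᵗ.
P = 0.6389·357.2 + 0.3611·320.6 = 343.9837 kPa
yᵢ = zᵢPᵢˢᵃᵗ/P ⇒ y_2 = 0.3611·320.6/343.9837 = 0.3366

Pbub = 343.9837 kPa, y_2 = 0.3366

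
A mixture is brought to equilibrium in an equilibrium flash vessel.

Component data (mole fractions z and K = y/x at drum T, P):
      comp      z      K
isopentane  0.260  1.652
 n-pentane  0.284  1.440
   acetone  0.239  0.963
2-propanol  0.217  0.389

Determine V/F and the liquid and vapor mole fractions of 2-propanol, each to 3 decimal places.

Material balance + equilibrium reduce to Σ zᵢ(Kᵢ−1)/(1+V/F(Kᵢ−1)) = 0.
Feasibility: ΣzᵢKᵢ = 1.153, Σzᵢ/Kᵢ = 1.161 — both > 1, two phases present.
Newton iteration, V/F⁰ = 0.56:
  V/F = 0.560: g = 0.0139, g' = -0.282 → V/F = 0.609
  V/F = 0.609: g = -0.0003, g' = -0.297 → V/F = 0.608
Converged at V/F = 0.608.
Compositions from xᵢ = zᵢ/(1+V/F(Kᵢ−1)), yᵢ = Kᵢxᵢ:
  isopentane: x = 0.186, y = 0.308
  n-pentane: x = 0.224, y = 0.323
  acetone: x = 0.244, y = 0.235
  2-propanol: x = 0.345, y = 0.134

V/F = 0.608, x_2-propanol = 0.345, y_2-propanol = 0.134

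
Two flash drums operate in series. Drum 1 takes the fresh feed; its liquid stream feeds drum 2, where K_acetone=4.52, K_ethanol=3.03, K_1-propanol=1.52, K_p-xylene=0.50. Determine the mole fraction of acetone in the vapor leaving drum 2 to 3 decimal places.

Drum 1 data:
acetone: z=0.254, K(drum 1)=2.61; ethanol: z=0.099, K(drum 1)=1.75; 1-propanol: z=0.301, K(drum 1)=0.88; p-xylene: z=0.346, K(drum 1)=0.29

y_acetone (drum 2) = 0.215

Drum 1:
Rachford–Rice: g(ψ₁) = Σ zᵢ(Kᵢ−1)/(1+ψ₁(Kᵢ−1)) = 0.
Check two-phase: ΣzᵢKᵢ = 1.201 > 1 and Σzᵢ/Kᵢ = 1.689 > 1, so g(0) = 0.201 > 0 and g(1) = -0.689 < 0.
Iterate (Newton) starting at ψ₁ = 0.56:
  ψ₁ = 0.560: g = -0.1792, g' = -0.695 → ψ₁ = 0.302
  ψ₁ = 0.302: g = -0.0147, g' = -0.622 → ψ₁ = 0.279
Converged at ψ₁ = 0.279.
Drum-1 compositions:
  acetone: x = 0.175, y = 0.458
  ethanol: x = 0.082, y = 0.143
  1-propanol: x = 0.311, y = 0.274
  p-xylene: x = 0.431, y = 0.125
Drum-2 feed = drum-1 liquid: z₂ = (0.1753, 0.0819, 0.3114, 0.4314).
Drum 2:
Let ψ₂ = V/F and solve Σ zᵢ(Kᵢ−1)/(1+ψ₂(Kᵢ−1)) = 0.
g(0) = ΣzᵢKᵢ − 1 = 0.730 and g(1) = 1 − Σzᵢ/Kᵢ = -0.133, so a root lies in (0, 1).
Iterate (Newton) starting at ψ₂ = 0.5:
  ψ₂ = 0.500: g = 0.1470, g' = -0.613 → ψ₂ = 0.740
  ψ₂ = 0.740: g = 0.0123, g' = -0.537 → ψ₂ = 0.763
Converged at ψ₂ = 0.763.
  acetone: x = 0.048, y = 0.215
  ethanol: x = 0.032, y = 0.097
  1-propanol: x = 0.223, y = 0.339
  p-xylene: x = 0.697, y = 0.349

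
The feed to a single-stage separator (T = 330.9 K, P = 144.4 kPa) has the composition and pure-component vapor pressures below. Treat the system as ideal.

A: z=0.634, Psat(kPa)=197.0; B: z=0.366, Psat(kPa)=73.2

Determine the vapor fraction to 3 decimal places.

Raoult's law: Kᵢ = Pᵢˢᵃᵗ/P = Pᵢˢᵃᵗ/144.4.
  K_A = 197.0/144.4 = 1.36427, K_B = 73.2/144.4 = 0.50693
Binary case is linear: z₁(K₁−1)(1+ψ(K₂−1)) + z₂(K₂−1)(1+ψ(K₁−1)) = 0
⇒ ψ = [z₁(K₁−1)+z₂(K₂−1)] / [−(K₁−1)(K₂−1)] = 0.0505/0.1796 = 0.281

ψ = 0.281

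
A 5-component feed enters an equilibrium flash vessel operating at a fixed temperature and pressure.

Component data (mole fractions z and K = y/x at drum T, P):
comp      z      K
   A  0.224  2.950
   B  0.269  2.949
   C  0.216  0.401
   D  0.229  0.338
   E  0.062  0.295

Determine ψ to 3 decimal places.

Let ψ = V/F and solve Σ zᵢ(Kᵢ−1)/(1+ψ(Kᵢ−1)) = 0.
Feasibility: ΣzᵢKᵢ = 1.636, Σzᵢ/Kᵢ = 1.593 — both > 1, two phases present.
Newton iteration, ψ⁰ = 0.38:
  ψ = 0.380: g = 0.1223, g' = -0.985 → ψ = 0.504
  ψ = 0.504: g = 0.0039, g' = -0.936 → ψ = 0.508
Converged at ψ = 0.508.

ψ = 0.508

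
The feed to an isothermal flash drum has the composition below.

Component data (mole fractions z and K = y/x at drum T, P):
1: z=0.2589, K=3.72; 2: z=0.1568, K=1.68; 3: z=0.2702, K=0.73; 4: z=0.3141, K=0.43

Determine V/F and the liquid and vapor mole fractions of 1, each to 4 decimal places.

Material balance + equilibrium reduce to Σ zᵢ(Kᵢ−1)/(1+V/F(Kᵢ−1)) = 0.
Check two-phase: ΣzᵢKᵢ = 1.5588 > 1 and Σzᵢ/Kᵢ = 1.2635 > 1, so g(0) = 0.5588 > 0 and g(1) = -0.2635 < 0.
Newton–Raphson from V/F = 0.34:
  V/F = 0.3400: g = 0.15006, g' = -0.7457 → V/F = 0.5412
  V/F = 0.5412: g = 0.01845, g' = -0.5926 → V/F = 0.5724
  V/F = 0.5724: g = 0.00016, g' = -0.5829 → V/F = 0.5726
Converged at V/F = 0.5726.
Compositions from xᵢ = zᵢ/(1+V/F(Kᵢ−1)), yᵢ = Kᵢxᵢ:
  1: x = 0.1012, y = 0.3766
  2: x = 0.1129, y = 0.1896
  3: x = 0.3196, y = 0.2333
  4: x = 0.4663, y = 0.2005

V/F = 0.5726, x_1 = 0.1012, y_1 = 0.3766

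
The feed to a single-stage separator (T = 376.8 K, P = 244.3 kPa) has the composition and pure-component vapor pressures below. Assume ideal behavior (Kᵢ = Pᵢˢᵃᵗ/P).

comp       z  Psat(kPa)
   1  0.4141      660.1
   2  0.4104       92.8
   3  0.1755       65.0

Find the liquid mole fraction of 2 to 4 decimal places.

x_2 = 0.4996

Raoult's law: Kᵢ = Pᵢˢᵃᵗ/P = Pᵢˢᵃᵗ/244.3.
  K_1 = 660.1/244.3 = 2.702006, K_2 = 92.8/244.3 = 0.379861, K_3 = 65.0/244.3 = 0.266066
Material balance + equilibrium reduce to Σ zᵢ(Kᵢ−1)/(1+ψ(Kᵢ−1)) = 0.
g(0) = ΣzᵢKᵢ − 1 = 0.3215 and g(1) = 1 − Σzᵢ/Kᵢ = -0.8933, so a root lies in (0, 1).
Newton–Raphson from ψ = 0.5:
  ψ = 0.5000: g = -0.19159, g' = -0.9176 → ψ = 0.2912
  ψ = 0.2912: g = -0.00317, g' = -0.9242 → ψ = 0.2878
Converged at ψ = 0.2878.
Compositions from xᵢ = zᵢ/(1+ψ(Kᵢ−1)), yᵢ = Kᵢxᵢ:
  1: x = 0.2780, y = 0.7510
  2: x = 0.4996, y = 0.1898
  3: x = 0.2225, y = 0.0592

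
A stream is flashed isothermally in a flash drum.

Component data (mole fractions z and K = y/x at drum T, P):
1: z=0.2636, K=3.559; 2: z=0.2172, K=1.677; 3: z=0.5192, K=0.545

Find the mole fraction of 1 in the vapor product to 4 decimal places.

Material balance + equilibrium reduce to Σ zᵢ(Kᵢ−1)/(1+V/F(Kᵢ−1)) = 0.
g(0) = ΣzᵢKᵢ − 1 = 0.5854 and g(1) = 1 − Σzᵢ/Kᵢ = -0.1562, so a root lies in (0, 1).
Iterate (Newton) starting at V/F = 0.5:
  V/F = 0.5000: g = 0.09997, g' = -0.5679 → V/F = 0.6760
  V/F = 0.6760: g = 0.00678, g' = -0.5027 → V/F = 0.6895
  V/F = 0.6895: g = 0.00002, g' = -0.5004 → V/F = 0.6896
Converged at V/F = 0.6896.
Compositions from xᵢ = zᵢ/(1+V/F(Kᵢ−1)), yᵢ = Kᵢxᵢ:
  1: x = 0.0953, y = 0.3393
  2: x = 0.1481, y = 0.2483
  3: x = 0.7566, y = 0.4123

y_1 = 0.3393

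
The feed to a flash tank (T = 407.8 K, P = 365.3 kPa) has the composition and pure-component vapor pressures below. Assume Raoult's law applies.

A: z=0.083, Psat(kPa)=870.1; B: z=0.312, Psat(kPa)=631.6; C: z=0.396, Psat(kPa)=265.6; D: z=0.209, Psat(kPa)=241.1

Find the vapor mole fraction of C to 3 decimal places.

Raoult's law: Kᵢ = Pᵢˢᵃᵗ/P = Pᵢˢᵃᵗ/365.3.
  K_A = 870.1/365.3 = 2.38188, K_B = 631.6/365.3 = 1.72899, K_C = 265.6/365.3 = 0.72707, K_D = 241.1/365.3 = 0.66001
Rachford–Rice: g(ψ) = Σ zᵢ(Kᵢ−1)/(1+ψ(Kᵢ−1)) = 0.
g(0) = ΣzᵢKᵢ − 1 = 0.163 and g(1) = 1 − Σzᵢ/Kᵢ = -0.077, so a root lies in (0, 1).
Newton–Raphson from ψ = 0.56:
  ψ = 0.560: g = 0.0108, g' = -0.212 → ψ = 0.611
  ψ = 0.611: g = 0.0001, g' = -0.207 → ψ = 0.612
Converged at ψ = 0.612.
Compositions from xᵢ = zᵢ/(1+ψ(Kᵢ−1)), yᵢ = Kᵢxᵢ:
  A: x = 0.045, y = 0.107
  B: x = 0.216, y = 0.373
  C: x = 0.475, y = 0.346
  D: x = 0.264, y = 0.174

y_C = 0.346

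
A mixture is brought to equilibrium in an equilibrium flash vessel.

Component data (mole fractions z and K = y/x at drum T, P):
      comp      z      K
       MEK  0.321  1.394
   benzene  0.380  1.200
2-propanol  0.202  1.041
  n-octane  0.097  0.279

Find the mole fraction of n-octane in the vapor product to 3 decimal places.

y_n-octane = 0.065

Newton–Raphson from β = 0.5:
  β = 0.500: g = 0.0735, g' = -0.171 → β = 0.930
  β = 0.930: g = -0.0476, g' = -0.502 → β = 0.835
  β = 0.835: g = -0.0075, g' = -0.358 → β = 0.814
Converged at β = 0.814.
Compositions from xᵢ = zᵢ/(1+β(Kᵢ−1)), yᵢ = Kᵢxᵢ:
  MEK: x = 0.243, y = 0.339
  benzene: x = 0.327, y = 0.392
  2-propanol: x = 0.195, y = 0.203
  n-octane: x = 0.235, y = 0.065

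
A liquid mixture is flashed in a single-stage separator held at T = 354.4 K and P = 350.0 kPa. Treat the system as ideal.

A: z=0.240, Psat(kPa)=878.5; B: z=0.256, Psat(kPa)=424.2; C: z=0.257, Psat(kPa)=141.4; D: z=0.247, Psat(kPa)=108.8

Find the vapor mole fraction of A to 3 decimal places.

Raoult's law: Kᵢ = Pᵢˢᵃᵗ/P = Pᵢˢᵃᵗ/350.0.
  K_A = 878.5/350.0 = 2.51000, K_B = 424.2/350.0 = 1.21200, K_C = 141.4/350.0 = 0.40400, K_D = 108.8/350.0 = 0.31086
Let ψ = V/F and solve Σ zᵢ(Kᵢ−1)/(1+ψ(Kᵢ−1)) = 0.
g(0) = ΣzᵢKᵢ − 1 = 0.093 and g(1) = 1 − Σzᵢ/Kᵢ = -0.738, so a root lies in (0, 1).
Iterate (Newton) starting at ψ = 0.5:
  ψ = 0.500: g = -0.2223, g' = -0.645 → ψ = 0.156
  ψ = 0.156: g = -0.0134, g' = -0.628 → ψ = 0.134
Converged at ψ = 0.134.
Compositions from xᵢ = zᵢ/(1+ψ(Kᵢ−1)), yᵢ = Kᵢxᵢ:
  A: x = 0.200, y = 0.501
  B: x = 0.249, y = 0.302
  C: x = 0.279, y = 0.113
  D: x = 0.272, y = 0.085

y_A = 0.501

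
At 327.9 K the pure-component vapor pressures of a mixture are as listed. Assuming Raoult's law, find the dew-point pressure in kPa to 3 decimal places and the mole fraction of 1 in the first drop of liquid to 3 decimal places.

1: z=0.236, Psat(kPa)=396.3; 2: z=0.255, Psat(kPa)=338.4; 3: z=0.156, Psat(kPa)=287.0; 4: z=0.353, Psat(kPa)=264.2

Pdew = 309.720 kPa, x_1 = 0.184

At the dew point ψ → 1, so Σzᵢ/Kᵢ = 1 with Kᵢ = Pᵢˢᵃᵗ/P ⇒ 1/P = Σzᵢ/Pᵢˢᵃᵗ.
1/P = 0.236/396.3 + 0.255/338.4 + 0.156/287.0 + 0.353/264.2 = 0.003229 ⇒ P = 309.720 kPa
xᵢ = zᵢP/Pᵢˢᵃᵗ ⇒ x_1 = 0.236·309.720/396.3 = 0.184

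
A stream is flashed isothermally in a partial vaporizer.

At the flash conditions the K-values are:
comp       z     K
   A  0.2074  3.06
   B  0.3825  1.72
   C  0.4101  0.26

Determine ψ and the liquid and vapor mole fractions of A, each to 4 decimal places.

Iterate (Newton) starting at ψ = 0.42:
  ψ = 0.4200: g = 0.00019, g' = -0.8427 → ψ = 0.4202
Converged at ψ = 0.4202.
Compositions from xᵢ = zᵢ/(1+ψ(Kᵢ−1)), yᵢ = Kᵢxᵢ:
  A: x = 0.1112, y = 0.3402
  B: x = 0.2937, y = 0.5051
  C: x = 0.5952, y = 0.1547

ψ = 0.4202, x_A = 0.1112, y_A = 0.3402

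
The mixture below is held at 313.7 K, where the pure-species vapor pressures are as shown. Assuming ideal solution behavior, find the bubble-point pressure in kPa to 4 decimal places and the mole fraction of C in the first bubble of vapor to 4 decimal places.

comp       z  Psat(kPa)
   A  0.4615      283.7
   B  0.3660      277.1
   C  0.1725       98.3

Pbub = 249.3029 kPa, y_C = 0.0680

At the bubble point ψ → 0, so ΣzᵢKᵢ = 1 with Kᵢ = Pᵢˢᵃᵗ/P ⇒ P = ΣzᵢPᵢˢᵃᵗ.
P = 0.4615·283.7 + 0.3660·277.1 + 0.1725·98.3 = 249.3029 kPa
yᵢ = zᵢPᵢˢᵃᵗ/P ⇒ y_C = 0.1725·98.3/249.3029 = 0.0680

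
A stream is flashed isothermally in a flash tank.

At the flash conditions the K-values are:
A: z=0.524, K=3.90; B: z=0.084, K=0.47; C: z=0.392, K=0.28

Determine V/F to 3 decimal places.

Material balance + equilibrium reduce to Σ zᵢ(Kᵢ−1)/(1+V/F(Kᵢ−1)) = 0.
g(0) = ΣzᵢKᵢ − 1 = 1.193 and g(1) = 1 − Σzᵢ/Kᵢ = -0.713, so a root lies in (0, 1).
Newton–Raphson from V/F = 0.49:
  V/F = 0.490: g = 0.1314, g' = -1.280 → V/F = 0.593
  V/F = 0.593: g = 0.0017, g' = -1.265 → V/F = 0.594
Converged at V/F = 0.594.

V/F = 0.594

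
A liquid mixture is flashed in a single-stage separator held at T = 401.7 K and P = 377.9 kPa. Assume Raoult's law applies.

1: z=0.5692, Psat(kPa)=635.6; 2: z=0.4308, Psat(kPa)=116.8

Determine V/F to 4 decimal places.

Raoult's law: Kᵢ = Pᵢˢᵃᵗ/P = Pᵢˢᵃᵗ/377.9.
  K_1 = 635.6/377.9 = 1.681926, K_2 = 116.8/377.9 = 0.309076
Rachford–Rice: g(V/F) = Σ zᵢ(Kᵢ−1)/(1+V/F(Kᵢ−1)) = 0.
Feasibility: ΣzᵢKᵢ = 1.0905, Σzᵢ/Kᵢ = 1.7323 — both > 1, two phases present.
Newton iteration, V/F⁰ = 0.67:
  V/F = 0.6700: g = -0.28777, g' = -0.8377 → V/F = 0.3265
  V/F = 0.3265: g = -0.06686, g' = -0.5200 → V/F = 0.1979
  V/F = 0.1979: g = -0.00278, g' = -0.4814 → V/F = 0.1921
Converged at V/F = 0.1921.

V/F = 0.1921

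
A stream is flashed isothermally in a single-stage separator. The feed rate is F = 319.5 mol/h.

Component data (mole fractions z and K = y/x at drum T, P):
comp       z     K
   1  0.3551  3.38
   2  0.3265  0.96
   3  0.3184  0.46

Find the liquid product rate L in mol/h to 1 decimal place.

L = 79.2 mol/h

Rachford–Rice: g(ψ) = Σ zᵢ(Kᵢ−1)/(1+ψ(Kᵢ−1)) = 0.
g(0) = ΣzᵢKᵢ − 1 = 0.6601 and g(1) = 1 − Σzᵢ/Kᵢ = -0.1373, so a root lies in (0, 1).
Newton iteration, ψ⁰ = 0.5:
  ψ = 0.5000: g = 0.13705, g' = -0.5942 → ψ = 0.7307
  ψ = 0.7307: g = 0.01112, g' = -0.5220 → ψ = 0.7520
Converged at ψ = 0.7520.
Then V = ψ·F = 0.7520·319.5 = 240.3 mol/h and L = F − V = 79.2 mol/h.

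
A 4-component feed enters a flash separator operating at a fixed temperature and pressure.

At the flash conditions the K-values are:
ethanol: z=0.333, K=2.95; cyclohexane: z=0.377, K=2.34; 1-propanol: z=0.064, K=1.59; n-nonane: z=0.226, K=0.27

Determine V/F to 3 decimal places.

Material balance + equilibrium reduce to Σ zᵢ(Kᵢ−1)/(1+V/F(Kᵢ−1)) = 0.
Feasibility: ΣzᵢKᵢ = 2.027, Σzᵢ/Kᵢ = 1.151 — both > 1, two phases present.
Newton iteration, V/F⁰ = 0.5:
  V/F = 0.500: g = 0.4006, g' = -0.879 → V/F = 0.956
  V/F = 0.956: g = -0.0731, g' = -1.611 → V/F = 0.910
  V/F = 0.910: g = -0.0055, g' = -1.381 → V/F = 0.906
Converged at V/F = 0.906.

V/F = 0.906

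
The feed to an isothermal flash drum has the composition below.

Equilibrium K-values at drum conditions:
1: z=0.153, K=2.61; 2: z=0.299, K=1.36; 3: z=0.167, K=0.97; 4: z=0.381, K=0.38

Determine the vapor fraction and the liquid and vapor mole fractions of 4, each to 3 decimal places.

ψ = 0.227, x_4 = 0.443, y_4 = 0.168

Material balance + equilibrium reduce to Σ zᵢ(Kᵢ−1)/(1+ψ(Kᵢ−1)) = 0.
Feasibility: ΣzᵢKᵢ = 1.113, Σzᵢ/Kᵢ = 1.453 — both > 1, two phases present.
Newton iteration, ψ⁰ = 0.39:
  ψ = 0.390: g = -0.0709, g' = -0.434 → ψ = 0.227
Converged at ψ = 0.227.
Compositions from xᵢ = zᵢ/(1+ψ(Kᵢ−1)), yᵢ = Kᵢxᵢ:
  1: x = 0.112, y = 0.292
  2: x = 0.276, y = 0.376
  3: x = 0.168, y = 0.163
  4: x = 0.443, y = 0.168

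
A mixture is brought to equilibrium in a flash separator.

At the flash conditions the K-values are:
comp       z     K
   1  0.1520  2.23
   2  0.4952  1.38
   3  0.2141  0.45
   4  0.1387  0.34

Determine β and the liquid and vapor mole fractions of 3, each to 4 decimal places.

β = 0.4352, x_3 = 0.2815, y_3 = 0.1267

Material balance + equilibrium reduce to Σ zᵢ(Kᵢ−1)/(1+β(Kᵢ−1)) = 0.
Check two-phase: ΣzᵢKᵢ = 1.1658 > 1 and Σzᵢ/Kᵢ = 1.3107 > 1, so g(0) = 0.1658 > 0 and g(1) = -0.3107 < 0.
Newton iteration, β⁰ = 0.5:
  β = 0.5000: g = -0.02515, g' = -0.3965 → β = 0.4366
  β = 0.4366: g = -0.00051, g' = -0.3813 → β = 0.4352
Converged at β = 0.4352.
Compositions from xᵢ = zᵢ/(1+β(Kᵢ−1)), yᵢ = Kᵢxᵢ:
  1: x = 0.0990, y = 0.2208
  2: x = 0.4249, y = 0.5864
  3: x = 0.2815, y = 0.1267
  4: x = 0.1946, y = 0.0662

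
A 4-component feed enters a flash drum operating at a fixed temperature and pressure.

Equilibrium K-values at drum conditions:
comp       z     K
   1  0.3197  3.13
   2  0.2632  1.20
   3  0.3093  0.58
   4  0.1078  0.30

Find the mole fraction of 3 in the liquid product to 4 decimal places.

x_3 = 0.4323

Material balance + equilibrium reduce to Σ zᵢ(Kᵢ−1)/(1+V/F(Kᵢ−1)) = 0.
Feasibility: ΣzᵢKᵢ = 1.5282, Σzᵢ/Kᵢ = 1.2141 — both > 1, two phases present.
Newton iteration, V/F⁰ = 0.5:
  V/F = 0.5000: g = 0.09709, g' = -0.5613 → V/F = 0.6730
  V/F = 0.6730: g = 0.00247, g' = -0.5480 → V/F = 0.6775
Converged at V/F = 0.6775.
Compositions from xᵢ = zᵢ/(1+V/F(Kᵢ−1)), yᵢ = Kᵢxᵢ:
  1: x = 0.1309, y = 0.4096
  2: x = 0.2318, y = 0.2782
  3: x = 0.4323, y = 0.2507
  4: x = 0.2050, y = 0.0615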